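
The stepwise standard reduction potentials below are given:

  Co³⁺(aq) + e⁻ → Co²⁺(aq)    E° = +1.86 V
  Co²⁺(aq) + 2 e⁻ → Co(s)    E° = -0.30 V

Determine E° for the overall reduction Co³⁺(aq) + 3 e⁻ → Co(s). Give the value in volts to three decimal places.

Since ΔG° = −nFE° is additive over sequential reductions, n₃E°₃ = n₁E°₁ + n₂E°₂.
E°₃ = (1×+1.86 + 2×-0.30) / 3 = (+1.260) / 3 = +0.420 V.

+0.420 V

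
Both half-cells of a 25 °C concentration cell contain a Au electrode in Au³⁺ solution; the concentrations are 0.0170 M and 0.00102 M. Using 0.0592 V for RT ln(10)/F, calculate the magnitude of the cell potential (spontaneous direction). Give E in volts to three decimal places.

For a concentration cell E°cell = 0. The 0.0170 M side is the cathode (reduction is favoured where [Au³⁺] is higher).
With n = 3, E = −(0.0592/3) log([Au³⁺]ₐₙ/[Au³⁺]꜀ₐₜ) = −(0.0592/3) log(0.00102/0.017) = −(0.0592/3)(-1.222) = +0.024 V.

+0.024 V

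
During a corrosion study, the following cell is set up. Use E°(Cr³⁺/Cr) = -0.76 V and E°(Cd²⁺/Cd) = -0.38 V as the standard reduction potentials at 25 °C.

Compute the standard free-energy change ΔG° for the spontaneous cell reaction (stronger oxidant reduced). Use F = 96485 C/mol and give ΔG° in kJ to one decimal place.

-220.0 kJ

Cd²⁺/Cd (E° = -0.38 V) is the cathode; Cr³⁺/Cr (E° = -0.76 V) is the anode, so E°cell = +0.38 V.
Balancing electrons gives n = 6 (lcm of 2 and 3).
ΔG° = −nFE° = −(6)(96485)(+0.38) = -219,986 J = -220.0 kJ.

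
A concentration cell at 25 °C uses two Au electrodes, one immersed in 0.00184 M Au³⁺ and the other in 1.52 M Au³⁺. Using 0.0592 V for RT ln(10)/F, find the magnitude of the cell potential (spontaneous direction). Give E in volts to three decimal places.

For a concentration cell E°cell = 0. The 1.52 M side is the cathode (reduction is favoured where [Au³⁺] is higher).
With n = 3, E = −(0.0592/3) log([Au³⁺]ₐₙ/[Au³⁺]꜀ₐₜ) = −(0.0592/3) log(0.00184/1.52) = −(0.0592/3)(-2.917) = +0.058 V.

+0.058 V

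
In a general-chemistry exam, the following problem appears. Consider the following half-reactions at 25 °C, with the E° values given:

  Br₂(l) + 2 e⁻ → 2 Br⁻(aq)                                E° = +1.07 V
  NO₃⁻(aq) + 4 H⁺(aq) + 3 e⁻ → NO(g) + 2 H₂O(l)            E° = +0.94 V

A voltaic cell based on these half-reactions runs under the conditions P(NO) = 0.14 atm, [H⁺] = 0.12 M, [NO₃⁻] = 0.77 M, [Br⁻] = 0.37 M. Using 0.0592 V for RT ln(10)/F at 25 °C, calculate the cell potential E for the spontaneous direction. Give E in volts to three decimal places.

+0.214 V

Br₂/Br⁻ is the cathode (higher E°), NO₃⁻/NO the anode: E°cell = +1.07 − (+0.94) = +0.13 V, n = 6.
Overall: 3 Br₂(l) + 2 NO(g) + 4 H₂O(l) → 6 Br⁻(aq) + 2 NO₃⁻(aq) + 8 H⁺(aq)
Q = [Br⁻]^6·[NO₃⁻]^2·[H⁺]^8 / (P(NO)^2); log Q = -8.477.
E = E° − (0.0592/n) log Q = +0.13 − (0.0592/6)(-8.477) = +0.214 V.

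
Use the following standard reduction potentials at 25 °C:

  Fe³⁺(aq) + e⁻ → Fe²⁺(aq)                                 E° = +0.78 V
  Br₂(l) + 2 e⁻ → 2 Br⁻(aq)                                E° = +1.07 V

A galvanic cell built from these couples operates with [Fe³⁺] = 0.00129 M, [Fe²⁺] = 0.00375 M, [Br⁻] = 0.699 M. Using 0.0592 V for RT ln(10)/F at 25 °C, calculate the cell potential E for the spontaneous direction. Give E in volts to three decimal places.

Br₂/Br⁻ is the cathode (higher E°), Fe³⁺/Fe²⁺ the anode: E°cell = +1.07 − (+0.78) = +0.29 V, n = 2.
Overall: Br₂(l) + 2 Fe²⁺(aq) → 2 Br⁻(aq) + 2 Fe³⁺(aq)
Q = [Br⁻]^2·[Fe³⁺]^2 / ([Fe²⁺]^2); log Q = -1.238.
E = E° − (0.0592/n) log Q = +0.29 − (0.0592/2)(-1.238) = +0.327 V.

+0.327 V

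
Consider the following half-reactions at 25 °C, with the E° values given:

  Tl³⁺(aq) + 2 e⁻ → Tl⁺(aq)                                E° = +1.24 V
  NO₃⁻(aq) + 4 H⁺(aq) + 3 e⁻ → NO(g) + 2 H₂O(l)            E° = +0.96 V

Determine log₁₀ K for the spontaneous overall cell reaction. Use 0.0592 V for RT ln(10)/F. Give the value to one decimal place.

28.4

Cathode: Tl³⁺/Tl⁺; anode: NO₃⁻/NO. E°cell = +0.28 V, n = 6.
log K = nE°cell / 0.0592 = (6)(+0.28) / 0.0592 = 28.4.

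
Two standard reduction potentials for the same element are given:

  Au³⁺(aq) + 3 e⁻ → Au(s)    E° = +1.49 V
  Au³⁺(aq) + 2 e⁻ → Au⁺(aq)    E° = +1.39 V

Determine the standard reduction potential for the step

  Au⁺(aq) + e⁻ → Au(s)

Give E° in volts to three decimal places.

+1.690 V

Sequential free energies add, so n₃E°₃ = n₁E°₁ + n₂E°₂.
With n₃ = 3, and the known step contributing 2×(+1.39) V, the unknown satisfies 1·E° = 3×(+1.49) − 2×(+1.39) = +1.690.
E° = +1.690 / 1 = +1.690 V.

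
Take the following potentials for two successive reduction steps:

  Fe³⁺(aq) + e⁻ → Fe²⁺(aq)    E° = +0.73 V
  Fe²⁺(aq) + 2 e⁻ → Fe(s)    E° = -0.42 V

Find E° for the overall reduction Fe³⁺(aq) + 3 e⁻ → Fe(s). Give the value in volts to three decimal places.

Standard free energies of sequential steps add: ΔG°₃ = ΔG°₁ + ΔG°₂, so n₃E°₃ = n₁E°₁ + n₂E°₂.
E°₃ = (1×+0.73 + 2×-0.42) / 3 = (-0.110) / 3 = -0.037 V.

-0.037 V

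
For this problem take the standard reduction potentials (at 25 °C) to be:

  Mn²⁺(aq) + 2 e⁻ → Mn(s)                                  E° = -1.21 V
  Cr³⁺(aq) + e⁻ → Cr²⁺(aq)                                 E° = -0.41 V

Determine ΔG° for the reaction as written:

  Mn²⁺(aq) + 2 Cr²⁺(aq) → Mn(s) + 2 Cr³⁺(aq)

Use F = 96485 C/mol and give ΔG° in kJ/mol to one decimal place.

+154.4 kJ/mol

As written, Mn²⁺/Mn is reduced (cathode) and Cr³⁺/Cr²⁺ is oxidised (anode), so E°cell = (-1.21) − (-0.41) = -0.80 V.
Balancing electrons gives n = 2.
ΔG° = −nFE° = −(2)(96485)(-0.80) = 154,376 J = +154.4 kJ/mol.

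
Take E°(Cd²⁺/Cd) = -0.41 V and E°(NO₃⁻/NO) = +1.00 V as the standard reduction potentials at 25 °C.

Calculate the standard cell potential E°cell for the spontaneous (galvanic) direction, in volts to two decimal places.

+1.41 V

The NO₃⁻/NO couple has the higher reduction potential, so it is the cathode; Cd²⁺/Cd is oxidised at the anode.
E°cell = E°(cathode) − E°(anode) = (+1.00) − (-0.41) = +1.41 V.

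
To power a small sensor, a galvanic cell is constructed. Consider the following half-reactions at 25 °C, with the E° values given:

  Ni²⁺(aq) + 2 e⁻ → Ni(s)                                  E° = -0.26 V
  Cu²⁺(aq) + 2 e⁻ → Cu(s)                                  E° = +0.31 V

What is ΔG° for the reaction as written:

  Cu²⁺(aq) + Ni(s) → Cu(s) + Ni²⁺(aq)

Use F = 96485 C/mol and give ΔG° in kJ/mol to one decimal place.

As written, Cu²⁺/Cu is reduced (cathode) and Ni²⁺/Ni is oxidised (anode), so E°cell = (+0.31) − (-0.26) = +0.57 V.
Balancing electrons gives n = 2.
ΔG° = −nFE° = −(2)(96485)(+0.57) = -109,993 J = -110.0 kJ/mol.

-110.0 kJ/mol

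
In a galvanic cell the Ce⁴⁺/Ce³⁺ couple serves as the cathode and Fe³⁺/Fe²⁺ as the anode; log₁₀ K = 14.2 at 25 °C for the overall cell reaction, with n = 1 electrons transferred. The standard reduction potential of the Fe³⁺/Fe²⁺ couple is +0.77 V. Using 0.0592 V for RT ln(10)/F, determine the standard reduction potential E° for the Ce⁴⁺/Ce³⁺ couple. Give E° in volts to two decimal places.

E°cell = (0.0592/n)·log K = (0.0592/1)(14.2) = +0.841 V.
Since Ce⁴⁺/Ce³⁺ is the cathode and Fe³⁺/Fe²⁺ the anode, E°cell = E°(Ce⁴⁺/Ce³⁺) − E°(Fe³⁺/Fe²⁺).
So E°(Ce⁴⁺/Ce³⁺) = E°cell + E°(Fe³⁺/Fe²⁺) = +0.841 + (+0.77) = +1.61 V.

+1.61 V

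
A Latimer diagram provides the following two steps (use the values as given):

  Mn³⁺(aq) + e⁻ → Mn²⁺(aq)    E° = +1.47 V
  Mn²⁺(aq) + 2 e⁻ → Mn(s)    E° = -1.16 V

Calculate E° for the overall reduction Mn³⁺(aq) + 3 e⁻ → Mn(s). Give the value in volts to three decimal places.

-0.283 V

Standard free energies of sequential steps add: ΔG°₃ = ΔG°₁ + ΔG°₂, so n₃E°₃ = n₁E°₁ + n₂E°₂.
E°₃ = (1×+1.47 + 2×-1.16) / 3 = (-0.850) / 3 = -0.283 V.
Simply averaging or adding the two E° values would be wrong; the electron-weighted sum is required.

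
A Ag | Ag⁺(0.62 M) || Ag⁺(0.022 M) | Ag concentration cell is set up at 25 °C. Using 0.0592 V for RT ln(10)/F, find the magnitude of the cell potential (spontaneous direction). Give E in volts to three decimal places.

+0.086 V

For a concentration cell E°cell = 0. The 0.62 M side is the cathode (reduction is favoured where [Ag⁺] is higher).
With n = 1, E = −(0.0592/1) log([Ag⁺]ₐₙ/[Ag⁺]꜀ₐₜ) = −(0.0592/1) log(0.022/0.62) = −(0.0592/1)(-1.450) = +0.086 V.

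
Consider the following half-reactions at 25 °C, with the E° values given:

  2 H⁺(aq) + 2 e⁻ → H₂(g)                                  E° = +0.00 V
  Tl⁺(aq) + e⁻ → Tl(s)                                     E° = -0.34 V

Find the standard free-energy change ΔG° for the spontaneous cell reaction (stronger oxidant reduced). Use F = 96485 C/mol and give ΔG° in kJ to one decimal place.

H⁺/H₂ (E° = +0.00 V) is the cathode; Tl⁺/Tl (E° = -0.34 V) is the anode, so E°cell = +0.34 V.
Balancing electrons gives n = 2 (lcm of 2 and 1).
ΔG° = −nFE° = −(2)(96485)(+0.34) = -65,610 J = -65.6 kJ.

-65.6 kJ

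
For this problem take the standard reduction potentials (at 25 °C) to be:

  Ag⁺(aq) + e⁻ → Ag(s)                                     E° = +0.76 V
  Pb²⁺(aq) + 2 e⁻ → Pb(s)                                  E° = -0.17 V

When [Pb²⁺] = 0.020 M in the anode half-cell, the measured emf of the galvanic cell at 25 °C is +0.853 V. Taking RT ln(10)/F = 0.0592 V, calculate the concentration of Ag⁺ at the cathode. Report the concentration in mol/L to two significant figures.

Ag⁺/Ag is the cathode, Pb²⁺/Pb the anode: E°cell = +0.93 V, n = 2.
Overall reaction: 2 Ag⁺(aq) + Pb(s) → 2 Ag(s) + Pb²⁺(aq); Q = [Pb²⁺]^1/[Ag⁺]^2.
From E = E° − (0.0592/n) log Q: log Q = (E° − E)·n/0.0592 = (+0.93 − (+0.853))·2/0.0592 = 2.6014.
So 2·log[Ag⁺] = 1·log(0.02) − log Q = -1.6990 − (2.6014) = -4.3004; log[Ag⁺] = -4.3004 / 2 = -2.1502; [Ag⁺] = 10^(-2.1502) ≈ 0.0071 M.

0.0071 M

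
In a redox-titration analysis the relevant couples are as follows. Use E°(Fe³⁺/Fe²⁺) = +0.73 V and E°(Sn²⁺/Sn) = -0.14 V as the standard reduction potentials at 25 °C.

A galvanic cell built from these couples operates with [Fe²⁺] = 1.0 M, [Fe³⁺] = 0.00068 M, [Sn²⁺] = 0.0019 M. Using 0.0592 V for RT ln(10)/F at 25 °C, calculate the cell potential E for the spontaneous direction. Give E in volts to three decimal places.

Fe³⁺/Fe²⁺ is the cathode (higher E°), Sn²⁺/Sn the anode: E°cell = +0.73 − (-0.14) = +0.87 V, n = 2.
Overall: 2 Fe³⁺(aq) + Sn(s) → 2 Fe²⁺(aq) + Sn²⁺(aq)
Q = [Fe²⁺]^2·[Sn²⁺] / ([Fe³⁺]^2); log Q = 3.614.
E = E° − (0.0592/n) log Q = +0.87 − (0.0592/2)(3.614) = +0.763 V.

+0.763 V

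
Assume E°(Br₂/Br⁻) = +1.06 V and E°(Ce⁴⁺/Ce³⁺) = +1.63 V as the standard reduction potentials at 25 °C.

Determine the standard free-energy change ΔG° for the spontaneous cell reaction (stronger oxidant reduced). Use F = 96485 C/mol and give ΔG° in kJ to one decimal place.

-110.0 kJ

Ce⁴⁺/Ce³⁺ (E° = +1.63 V) is the cathode; Br₂/Br⁻ (E° = +1.06 V) is the anode, so E°cell = +0.57 V.
Balancing electrons gives n = 2 (lcm of 1 and 2).
ΔG° = −nFE° = −(2)(96485)(+0.57) = -109,993 J = -110.0 kJ.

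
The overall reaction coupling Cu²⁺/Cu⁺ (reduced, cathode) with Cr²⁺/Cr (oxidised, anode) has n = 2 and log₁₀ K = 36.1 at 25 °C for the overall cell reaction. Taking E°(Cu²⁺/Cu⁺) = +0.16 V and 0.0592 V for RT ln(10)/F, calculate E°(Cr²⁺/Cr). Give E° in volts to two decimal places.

-0.91 V

E°cell = (0.0592/n)·log K = (0.0592/2)(36.1) = +1.069 V.
Since Cu²⁺/Cu⁺ is the cathode and Cr²⁺/Cr the anode, E°cell = E°(Cu²⁺/Cu⁺) − E°(Cr²⁺/Cr).
So E°(Cr²⁺/Cr) = E°(Cu²⁺/Cu⁺) − E°cell = (+0.16) − (+1.069) = -0.91 V.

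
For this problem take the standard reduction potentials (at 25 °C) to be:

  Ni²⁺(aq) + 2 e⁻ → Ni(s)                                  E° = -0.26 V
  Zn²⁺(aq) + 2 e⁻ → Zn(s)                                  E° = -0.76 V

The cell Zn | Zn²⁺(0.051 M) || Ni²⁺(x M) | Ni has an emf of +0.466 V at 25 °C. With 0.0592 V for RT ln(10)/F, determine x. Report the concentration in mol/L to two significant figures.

Ni²⁺/Ni is the cathode, Zn²⁺/Zn the anode: E°cell = +0.50 V, n = 2.
Overall reaction: Ni²⁺(aq) + Zn(s) → Ni(s) + Zn²⁺(aq); Q = [Zn²⁺]^1/[Ni²⁺]^1.
From E = E° − (0.0592/n) log Q: log Q = (E° − E)·n/0.0592 = (+0.50 − (+0.466))·2/0.0592 = 1.1486.
So 1·log[Ni²⁺] = 1·log(0.051) − log Q = -1.2924 − (1.1486) = -2.4410; [Ni²⁺] = 10^(-2.4410) ≈ 0.0036 M.

0.0036 M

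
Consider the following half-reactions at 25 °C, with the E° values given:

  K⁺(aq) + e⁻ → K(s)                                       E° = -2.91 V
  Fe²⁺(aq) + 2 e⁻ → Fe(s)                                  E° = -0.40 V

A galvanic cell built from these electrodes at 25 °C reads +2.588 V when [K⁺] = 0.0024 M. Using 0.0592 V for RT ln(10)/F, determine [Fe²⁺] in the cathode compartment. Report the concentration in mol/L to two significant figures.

0.0025 M

Fe²⁺/Fe is the cathode, K⁺/K the anode: E°cell = +2.51 V, n = 2.
Overall reaction: Fe²⁺(aq) + 2 K(s) → Fe(s) + 2 K⁺(aq); Q = [K⁺]^2/[Fe²⁺]^1.
From E = E° − (0.0592/n) log Q: log Q = (E° − E)·n/0.0592 = (+2.51 − (+2.588))·2/0.0592 = -2.6351.
So 1·log[Fe²⁺] = 2·log(0.0024) − log Q = -5.2396 − (-2.6351) = -2.6045; [Fe²⁺] = 10^(-2.6045) ≈ 0.0025 M.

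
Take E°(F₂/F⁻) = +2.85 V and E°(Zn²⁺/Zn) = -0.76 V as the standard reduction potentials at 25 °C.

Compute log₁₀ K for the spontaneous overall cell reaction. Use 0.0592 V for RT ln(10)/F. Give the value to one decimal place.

Cathode: F₂/F⁻; anode: Zn²⁺/Zn. E°cell = +3.61 V, n = 2.
log K = nE°cell / 0.0592 = (2)(+3.61) / 0.0592 = 122.0.

122.0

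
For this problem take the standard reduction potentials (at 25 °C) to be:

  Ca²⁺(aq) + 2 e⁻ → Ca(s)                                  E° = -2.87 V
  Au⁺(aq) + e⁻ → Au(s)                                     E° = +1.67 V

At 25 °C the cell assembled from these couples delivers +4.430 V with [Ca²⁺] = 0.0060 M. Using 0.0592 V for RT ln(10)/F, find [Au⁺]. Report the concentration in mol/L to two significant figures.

0.0011 M

Au⁺/Au is the cathode, Ca²⁺/Ca the anode: E°cell = +4.54 V, n = 2.
Overall reaction: 2 Au⁺(aq) + Ca(s) → 2 Au(s) + Ca²⁺(aq); Q = [Ca²⁺]^1/[Au⁺]^2.
From E = E° − (0.0592/n) log Q: log Q = (E° − E)·n/0.0592 = (+4.54 − (+4.430))·2/0.0592 = 3.7162.
So 2·log[Au⁺] = 1·log(0.006) − log Q = -2.2218 − (3.7162) = -5.9380; log[Au⁺] = -5.9380 / 2 = -2.9690; [Au⁺] = 10^(-2.9690) ≈ 0.0011 M.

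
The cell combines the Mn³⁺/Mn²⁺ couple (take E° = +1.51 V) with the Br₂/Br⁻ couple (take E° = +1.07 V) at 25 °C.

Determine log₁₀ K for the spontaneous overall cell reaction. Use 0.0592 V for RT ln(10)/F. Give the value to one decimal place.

14.9

Cathode: Mn³⁺/Mn²⁺; anode: Br₂/Br⁻. E°cell = +0.44 V, n = 2.
log K = nE°cell / 0.0592 = (2)(+0.44) / 0.0592 = 14.9.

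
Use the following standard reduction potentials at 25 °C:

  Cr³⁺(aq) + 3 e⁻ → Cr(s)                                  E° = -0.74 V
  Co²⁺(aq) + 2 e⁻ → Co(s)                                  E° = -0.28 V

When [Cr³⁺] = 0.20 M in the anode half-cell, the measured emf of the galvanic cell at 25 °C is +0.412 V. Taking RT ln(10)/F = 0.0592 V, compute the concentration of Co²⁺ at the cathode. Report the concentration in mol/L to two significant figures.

0.0082 M

Co²⁺/Co is the cathode, Cr³⁺/Cr the anode: E°cell = +0.46 V, n = 6.
Overall reaction: 3 Co²⁺(aq) + 2 Cr(s) → 3 Co(s) + 2 Cr³⁺(aq); Q = [Cr³⁺]^2/[Co²⁺]^3.
From E = E° − (0.0592/n) log Q: log Q = (E° − E)·n/0.0592 = (+0.46 − (+0.412))·6/0.0592 = 4.8649.
So 3·log[Co²⁺] = 2·log(0.2) − log Q = -1.3979 − (4.8649) = -6.2628; log[Co²⁺] = -6.2628 / 3 = -2.0876; [Co²⁺] = 10^(-2.0876) ≈ 0.0082 M.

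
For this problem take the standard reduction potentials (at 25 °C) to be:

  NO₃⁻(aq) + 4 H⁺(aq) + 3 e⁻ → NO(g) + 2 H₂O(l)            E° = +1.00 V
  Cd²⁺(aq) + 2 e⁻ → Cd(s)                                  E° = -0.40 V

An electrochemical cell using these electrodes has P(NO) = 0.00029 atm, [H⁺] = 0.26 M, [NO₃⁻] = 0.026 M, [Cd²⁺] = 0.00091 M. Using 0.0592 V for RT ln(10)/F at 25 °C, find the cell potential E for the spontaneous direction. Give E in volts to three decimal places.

+1.482 V

NO₃⁻/NO is the cathode (higher E°), Cd²⁺/Cd the anode: E°cell = +1.00 − (-0.40) = +1.40 V, n = 6.
Overall: 2 NO₃⁻(aq) + 8 H⁺(aq) + 3 Cd(s) → 2 NO(g) + 4 H₂O(l) + 3 Cd²⁺(aq)
Q = P(NO)^2·[Cd²⁺]^3 / ([NO₃⁻]^2·[H⁺]^8); log Q = -8.348.
E = E° − (0.0592/n) log Q = +1.40 − (0.0592/6)(-8.348) = +1.482 V.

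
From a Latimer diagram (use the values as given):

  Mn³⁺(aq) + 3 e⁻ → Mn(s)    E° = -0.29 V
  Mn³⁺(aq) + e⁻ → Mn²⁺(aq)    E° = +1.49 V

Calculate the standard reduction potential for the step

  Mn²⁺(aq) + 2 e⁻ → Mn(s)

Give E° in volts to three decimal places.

Sequential free energies add, so n₃E°₃ = n₁E°₁ + n₂E°₂.
With n₃ = 3, and the known step contributing 1×(+1.49) V, the unknown satisfies 2·E° = 3×(-0.29) − 1×(+1.49) = -2.360.
E° = -2.360 / 2 = -1.180 V.

-1.180 V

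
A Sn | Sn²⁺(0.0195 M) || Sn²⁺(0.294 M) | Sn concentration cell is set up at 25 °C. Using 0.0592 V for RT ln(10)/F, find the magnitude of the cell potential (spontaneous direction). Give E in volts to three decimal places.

For a concentration cell E°cell = 0. The 0.294 M side is the cathode (reduction is favoured where [Sn²⁺] is higher).
With n = 2, E = −(0.0592/2) log([Sn²⁺]ₐₙ/[Sn²⁺]꜀ₐₜ) = −(0.0592/2) log(0.0195/0.294) = −(0.0592/2)(-1.178) = +0.035 V.

+0.035 V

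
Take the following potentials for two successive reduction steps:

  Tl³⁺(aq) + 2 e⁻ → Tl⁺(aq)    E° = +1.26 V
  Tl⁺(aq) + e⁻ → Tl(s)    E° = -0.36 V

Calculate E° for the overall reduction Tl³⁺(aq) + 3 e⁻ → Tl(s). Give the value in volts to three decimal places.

+0.720 V

Standard free energies of sequential steps add: ΔG°₃ = ΔG°₁ + ΔG°₂, so n₃E°₃ = n₁E°₁ + n₂E°₂.
E°₃ = (2×+1.26 + 1×-0.36) / 3 = (+2.160) / 3 = +0.720 V.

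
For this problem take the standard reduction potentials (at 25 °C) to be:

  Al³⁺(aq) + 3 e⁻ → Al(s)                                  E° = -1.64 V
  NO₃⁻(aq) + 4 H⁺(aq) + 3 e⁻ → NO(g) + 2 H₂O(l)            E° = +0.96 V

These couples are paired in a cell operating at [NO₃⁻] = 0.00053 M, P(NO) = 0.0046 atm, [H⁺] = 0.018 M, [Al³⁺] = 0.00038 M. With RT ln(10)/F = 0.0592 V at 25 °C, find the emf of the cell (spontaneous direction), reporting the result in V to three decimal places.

NO₃⁻/NO is the cathode (higher E°), Al³⁺/Al the anode: E°cell = +0.96 − (-1.64) = +2.60 V, n = 3.
Overall: NO₃⁻(aq) + 4 H⁺(aq) + Al(s) → NO(g) + 2 H₂O(l) + Al³⁺(aq)
Q = P(NO)·[Al³⁺] / ([NO₃⁻]·[H⁺]^4); log Q = 4.497.
E = E° − (0.0592/n) log Q = +2.60 − (0.0592/3)(4.497) = +2.511 V.

+2.511 V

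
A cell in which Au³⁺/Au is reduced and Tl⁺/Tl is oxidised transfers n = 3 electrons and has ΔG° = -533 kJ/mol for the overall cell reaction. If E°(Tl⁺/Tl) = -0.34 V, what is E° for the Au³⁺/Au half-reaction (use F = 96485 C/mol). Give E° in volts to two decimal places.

+1.50 V

E°cell = −ΔG°/(nF) = −(-533×10³)/((3)(96485)) = +1.841 V.
Since Au³⁺/Au is the cathode and Tl⁺/Tl the anode, E°cell = E°(Au³⁺/Au) − E°(Tl⁺/Tl).
So E°(Au³⁺/Au) = E°cell + E°(Tl⁺/Tl) = +1.841 + (-0.34) = +1.50 V.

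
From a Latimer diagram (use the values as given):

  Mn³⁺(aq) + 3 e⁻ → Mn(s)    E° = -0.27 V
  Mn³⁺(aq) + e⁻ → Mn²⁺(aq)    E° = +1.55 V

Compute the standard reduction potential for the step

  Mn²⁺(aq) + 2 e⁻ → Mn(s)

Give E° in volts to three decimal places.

Sequential free energies add, so n₃E°₃ = n₁E°₁ + n₂E°₂.
With n₃ = 3, and the known step contributing 1×(+1.55) V, the unknown satisfies 2·E° = 3×(-0.27) − 1×(+1.55) = -2.360.
E° = -2.360 / 2 = -1.180 V.

-1.180 V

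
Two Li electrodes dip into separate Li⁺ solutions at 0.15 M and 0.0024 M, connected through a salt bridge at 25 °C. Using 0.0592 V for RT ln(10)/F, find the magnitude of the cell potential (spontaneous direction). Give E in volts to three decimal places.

+0.106 V

For a concentration cell E°cell = 0. The 0.15 M side is the cathode (reduction is favoured where [Li⁺] is higher).
With n = 1, E = −(0.0592/1) log([Li⁺]ₐₙ/[Li⁺]꜀ₐₜ) = −(0.0592/1) log(0.0024/0.15) = −(0.0592/1)(-1.796) = +0.106 V.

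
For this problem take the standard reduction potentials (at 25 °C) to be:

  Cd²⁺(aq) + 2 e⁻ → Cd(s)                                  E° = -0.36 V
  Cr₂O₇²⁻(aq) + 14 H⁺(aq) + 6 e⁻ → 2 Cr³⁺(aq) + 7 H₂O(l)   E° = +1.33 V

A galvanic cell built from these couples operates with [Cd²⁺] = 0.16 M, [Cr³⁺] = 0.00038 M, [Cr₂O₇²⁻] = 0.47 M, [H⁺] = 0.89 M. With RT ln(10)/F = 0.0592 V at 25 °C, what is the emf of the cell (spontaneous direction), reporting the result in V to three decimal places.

Cr₂O₇²⁻/Cr³⁺ is the cathode (higher E°), Cd²⁺/Cd the anode: E°cell = +1.33 − (-0.36) = +1.69 V, n = 6.
Overall: Cr₂O₇²⁻(aq) + 14 H⁺(aq) + 3 Cd(s) → 2 Cr³⁺(aq) + 7 H₂O(l) + 3 Cd²⁺(aq)
Q = [Cr³⁺]^2·[Cd²⁺]^3 / ([Cr₂O₇²⁻]·[H⁺]^14); log Q = -8.192.
E = E° − (0.0592/n) log Q = +1.69 − (0.0592/6)(-8.192) = +1.771 V.

+1.771 V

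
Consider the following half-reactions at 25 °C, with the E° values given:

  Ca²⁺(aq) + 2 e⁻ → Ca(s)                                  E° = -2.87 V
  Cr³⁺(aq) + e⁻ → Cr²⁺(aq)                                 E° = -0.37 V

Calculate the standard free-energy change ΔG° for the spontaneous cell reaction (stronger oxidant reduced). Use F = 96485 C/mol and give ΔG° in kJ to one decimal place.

-482.4 kJ

Cr³⁺/Cr²⁺ (E° = -0.37 V) is the cathode; Ca²⁺/Ca (E° = -2.87 V) is the anode, so E°cell = +2.50 V.
Balancing electrons gives n = 2 (lcm of 1 and 2).
ΔG° = −nFE° = −(2)(96485)(+2.50) = -482,425 J = -482.4 kJ.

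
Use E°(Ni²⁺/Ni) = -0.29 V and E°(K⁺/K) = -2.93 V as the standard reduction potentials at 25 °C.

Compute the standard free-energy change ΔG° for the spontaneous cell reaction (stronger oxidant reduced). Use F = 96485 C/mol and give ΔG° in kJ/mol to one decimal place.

-509.4 kJ/mol

Ni²⁺/Ni (E° = -0.29 V) is the cathode; K⁺/K (E° = -2.93 V) is the anode, so E°cell = +2.64 V.
Balancing electrons gives n = 2 (lcm of 2 and 1).
ΔG° = −nFE° = −(2)(96485)(+2.64) = -509,441 J = -509.4 kJ/mol.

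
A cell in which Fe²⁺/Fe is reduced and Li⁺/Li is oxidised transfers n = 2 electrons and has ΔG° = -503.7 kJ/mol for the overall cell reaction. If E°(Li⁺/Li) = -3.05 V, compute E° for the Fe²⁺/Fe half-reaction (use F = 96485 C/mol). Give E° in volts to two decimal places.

E°cell = −ΔG°/(nF) = −(-503.7×10³)/((2)(96485)) = +2.610 V.
Since Fe²⁺/Fe is the cathode and Li⁺/Li the anode, E°cell = E°(Fe²⁺/Fe) − E°(Li⁺/Li).
So E°(Fe²⁺/Fe) = E°cell + E°(Li⁺/Li) = +2.610 + (-3.05) = -0.44 V.

-0.44 V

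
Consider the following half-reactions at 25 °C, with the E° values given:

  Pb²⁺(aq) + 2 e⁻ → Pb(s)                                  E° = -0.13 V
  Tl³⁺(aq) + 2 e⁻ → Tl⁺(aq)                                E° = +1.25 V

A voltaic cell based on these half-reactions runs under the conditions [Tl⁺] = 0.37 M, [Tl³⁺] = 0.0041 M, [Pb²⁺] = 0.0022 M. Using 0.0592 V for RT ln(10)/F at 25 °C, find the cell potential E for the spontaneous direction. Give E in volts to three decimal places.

Tl³⁺/Tl⁺ is the cathode (higher E°), Pb²⁺/Pb the anode: E°cell = +1.25 − (-0.13) = +1.38 V, n = 2.
Overall: Tl³⁺(aq) + Pb(s) → Tl⁺(aq) + Pb²⁺(aq)
Q = [Tl⁺]·[Pb²⁺] / ([Tl³⁺]); log Q = -0.702.
E = E° − (0.0592/n) log Q = +1.38 − (0.0592/2)(-0.702) = +1.401 V.

+1.401 V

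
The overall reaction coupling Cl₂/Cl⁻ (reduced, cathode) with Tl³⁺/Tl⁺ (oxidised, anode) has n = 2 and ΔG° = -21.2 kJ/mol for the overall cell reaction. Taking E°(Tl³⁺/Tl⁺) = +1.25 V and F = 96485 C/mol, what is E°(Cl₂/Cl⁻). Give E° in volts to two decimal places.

+1.36 V

E°cell = −ΔG°/(nF) = −(-21.2×10³)/((2)(96485)) = +0.110 V.
Since Cl₂/Cl⁻ is the cathode and Tl³⁺/Tl⁺ the anode, E°cell = E°(Cl₂/Cl⁻) − E°(Tl³⁺/Tl⁺).
So E°(Cl₂/Cl⁻) = E°cell + E°(Tl³⁺/Tl⁺) = +0.110 + (+1.25) = +1.36 V.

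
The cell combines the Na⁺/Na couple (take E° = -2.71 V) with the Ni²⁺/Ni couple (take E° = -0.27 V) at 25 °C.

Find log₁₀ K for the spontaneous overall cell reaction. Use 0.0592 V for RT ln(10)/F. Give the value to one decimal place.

Cathode: Ni²⁺/Ni; anode: Na⁺/Na. E°cell = +2.44 V, n = 2.
log K = nE°cell / 0.0592 = (2)(+2.44) / 0.0592 = 82.4.

82.4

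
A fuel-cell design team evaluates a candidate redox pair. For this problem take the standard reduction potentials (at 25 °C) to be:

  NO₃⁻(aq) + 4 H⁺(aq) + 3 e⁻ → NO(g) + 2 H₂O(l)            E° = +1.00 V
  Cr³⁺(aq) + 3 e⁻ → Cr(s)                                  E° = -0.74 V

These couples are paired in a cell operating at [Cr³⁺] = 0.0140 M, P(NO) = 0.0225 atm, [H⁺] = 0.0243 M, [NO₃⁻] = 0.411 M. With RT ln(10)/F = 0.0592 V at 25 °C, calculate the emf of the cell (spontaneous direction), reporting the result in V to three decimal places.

NO₃⁻/NO is the cathode (higher E°), Cr³⁺/Cr the anode: E°cell = +1.00 − (-0.74) = +1.74 V, n = 3.
Overall: NO₃⁻(aq) + 4 H⁺(aq) + Cr(s) → NO(g) + 2 H₂O(l) + Cr³⁺(aq)
Q = P(NO)·[Cr³⁺] / ([NO₃⁻]·[H⁺]^4); log Q = 3.342.
E = E° − (0.0592/n) log Q = +1.74 − (0.0592/3)(3.342) = +1.674 V.

+1.674 V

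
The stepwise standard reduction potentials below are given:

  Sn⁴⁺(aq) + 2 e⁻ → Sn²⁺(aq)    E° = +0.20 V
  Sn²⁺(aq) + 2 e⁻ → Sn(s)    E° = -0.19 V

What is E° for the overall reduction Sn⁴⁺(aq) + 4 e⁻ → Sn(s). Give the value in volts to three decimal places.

+0.005 V

Since ΔG° = −nFE° is additive over sequential reductions, n₃E°₃ = n₁E°₁ + n₂E°₂.
E°₃ = (2×+0.20 + 2×-0.19) / 4 = (+0.020) / 4 = +0.005 V.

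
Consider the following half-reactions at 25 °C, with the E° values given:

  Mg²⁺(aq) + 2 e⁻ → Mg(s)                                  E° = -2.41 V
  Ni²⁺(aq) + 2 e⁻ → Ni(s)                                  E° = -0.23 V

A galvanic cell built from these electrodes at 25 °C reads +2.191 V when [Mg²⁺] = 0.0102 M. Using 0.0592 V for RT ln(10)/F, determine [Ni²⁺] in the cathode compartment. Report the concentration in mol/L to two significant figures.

0.024 M

Ni²⁺/Ni is the cathode, Mg²⁺/Mg the anode: E°cell = +2.18 V, n = 2.
Overall reaction: Ni²⁺(aq) + Mg(s) → Ni(s) + Mg²⁺(aq); Q = [Mg²⁺]^1/[Ni²⁺]^1.
From E = E° − (0.0592/n) log Q: log Q = (E° − E)·n/0.0592 = (+2.18 − (+2.191))·2/0.0592 = -0.3716.
So 1·log[Ni²⁺] = 1·log(0.0102) − log Q = -1.9914 − (-0.3716) = -1.6198; [Ni²⁺] = 10^(-1.6198) ≈ 0.024 M.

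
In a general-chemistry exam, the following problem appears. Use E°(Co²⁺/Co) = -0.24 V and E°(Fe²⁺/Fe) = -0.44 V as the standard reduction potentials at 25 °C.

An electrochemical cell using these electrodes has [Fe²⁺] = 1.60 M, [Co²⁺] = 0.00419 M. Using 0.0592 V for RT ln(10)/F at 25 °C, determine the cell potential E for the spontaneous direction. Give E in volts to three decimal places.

Co²⁺/Co is the cathode (higher E°), Fe²⁺/Fe the anode: E°cell = -0.24 − (-0.44) = +0.20 V, n = 2.
Overall: Co²⁺(aq) + Fe(s) → Co(s) + Fe²⁺(aq)
Q = [Fe²⁺] / ([Co²⁺]); log Q = 2.582.
E = E° − (0.0592/n) log Q = +0.20 − (0.0592/2)(2.582) = +0.124 V.

+0.124 V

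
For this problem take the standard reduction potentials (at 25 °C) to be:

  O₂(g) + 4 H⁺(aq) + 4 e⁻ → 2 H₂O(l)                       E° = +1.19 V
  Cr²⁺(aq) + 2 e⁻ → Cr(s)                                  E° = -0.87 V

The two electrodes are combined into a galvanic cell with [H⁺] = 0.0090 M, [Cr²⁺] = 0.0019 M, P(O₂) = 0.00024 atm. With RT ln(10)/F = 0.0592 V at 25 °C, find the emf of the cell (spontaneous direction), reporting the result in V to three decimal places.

O₂/H₂O is the cathode (higher E°), Cr²⁺/Cr the anode: E°cell = +1.19 − (-0.87) = +2.06 V, n = 4.
Overall: O₂(g) + 4 H⁺(aq) + 2 Cr(s) → 2 H₂O(l) + 2 Cr²⁺(aq)
Q = [Cr²⁺]^2 / (P(O₂)·[H⁺]^4); log Q = 6.360.
E = E° − (0.0592/n) log Q = +2.06 − (0.0592/4)(6.360) = +1.966 V.

+1.966 V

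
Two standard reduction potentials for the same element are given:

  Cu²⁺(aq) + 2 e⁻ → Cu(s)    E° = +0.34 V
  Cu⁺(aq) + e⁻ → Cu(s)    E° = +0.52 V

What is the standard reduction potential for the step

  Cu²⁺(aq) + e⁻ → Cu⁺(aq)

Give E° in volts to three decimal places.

Sequential free energies add, so n₃E°₃ = n₁E°₁ + n₂E°₂.
With n₃ = 2, and the known step contributing 1×(+0.52) V, the unknown satisfies 1·E° = 2×(+0.34) − 1×(+0.52) = +0.160.
E° = +0.160 / 1 = +0.160 V.

+0.160 V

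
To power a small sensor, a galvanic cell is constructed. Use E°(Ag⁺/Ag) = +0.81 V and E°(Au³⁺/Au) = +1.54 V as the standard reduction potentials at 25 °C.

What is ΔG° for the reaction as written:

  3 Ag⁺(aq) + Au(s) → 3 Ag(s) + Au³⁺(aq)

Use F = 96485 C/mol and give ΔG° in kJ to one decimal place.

+211.3 kJ

As written, Ag⁺/Ag is reduced (cathode) and Au³⁺/Au is oxidised (anode), so E°cell = (+0.81) − (+1.54) = -0.73 V.
Balancing electrons gives n = 3.
ΔG° = −nFE° = −(3)(96485)(-0.73) = 211,302 J = +211.3 kJ.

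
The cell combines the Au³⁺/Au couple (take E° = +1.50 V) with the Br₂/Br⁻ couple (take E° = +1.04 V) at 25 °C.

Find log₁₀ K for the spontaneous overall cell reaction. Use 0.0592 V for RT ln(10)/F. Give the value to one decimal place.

Cathode: Au³⁺/Au; anode: Br₂/Br⁻. E°cell = +0.46 V, n = 6.
log K = nE°cell / 0.0592 = (6)(+0.46) / 0.0592 = 46.6.

46.6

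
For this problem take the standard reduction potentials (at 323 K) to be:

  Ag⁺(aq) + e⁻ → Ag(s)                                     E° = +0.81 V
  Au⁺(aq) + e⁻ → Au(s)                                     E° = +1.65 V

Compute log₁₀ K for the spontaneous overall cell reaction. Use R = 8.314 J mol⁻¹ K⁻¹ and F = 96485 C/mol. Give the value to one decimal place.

Cathode: Au⁺/Au; anode: Ag⁺/Ag. E°cell = (+1.65) − (+0.81) = +0.84 V, with n = 1.
ΔG° = −nFE° = −RT ln K, so ln K = nFE°/(RT) = (1)(96485)(+0.84) / ((8.314)(323)) = 30.181.
log₁₀ K = 30.181 / ln 10 = 13.1.

13.1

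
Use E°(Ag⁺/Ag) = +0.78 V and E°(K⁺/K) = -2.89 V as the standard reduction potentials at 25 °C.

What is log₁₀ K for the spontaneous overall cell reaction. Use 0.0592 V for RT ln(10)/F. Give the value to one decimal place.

62.0

Cathode: Ag⁺/Ag; anode: K⁺/K. E°cell = +3.67 V, n = 1.
log K = nE°cell / 0.0592 = (1)(+3.67) / 0.0592 = 62.0.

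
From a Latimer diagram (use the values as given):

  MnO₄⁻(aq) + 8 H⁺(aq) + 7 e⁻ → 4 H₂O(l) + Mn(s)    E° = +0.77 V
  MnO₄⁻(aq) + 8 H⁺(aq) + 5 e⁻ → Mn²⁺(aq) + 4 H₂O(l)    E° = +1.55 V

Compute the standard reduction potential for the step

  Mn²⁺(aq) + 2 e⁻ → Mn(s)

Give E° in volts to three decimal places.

-1.180 V

Sequential free energies add, so n₃E°₃ = n₁E°₁ + n₂E°₂.
With n₃ = 7, and the known step contributing 5×(+1.55) V, the unknown satisfies 2·E° = 7×(+0.77) − 5×(+1.55) = -2.360.
E° = -2.360 / 2 = -1.180 V.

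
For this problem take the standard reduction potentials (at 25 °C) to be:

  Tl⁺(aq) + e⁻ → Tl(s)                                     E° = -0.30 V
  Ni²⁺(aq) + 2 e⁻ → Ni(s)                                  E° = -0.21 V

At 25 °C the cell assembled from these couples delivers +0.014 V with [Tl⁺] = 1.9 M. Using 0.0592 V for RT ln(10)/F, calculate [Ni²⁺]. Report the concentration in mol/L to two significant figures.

0.0098 M

Ni²⁺/Ni is the cathode, Tl⁺/Tl the anode: E°cell = +0.09 V, n = 2.
Overall reaction: Ni²⁺(aq) + 2 Tl(s) → Ni(s) + 2 Tl⁺(aq); Q = [Tl⁺]^2/[Ni²⁺]^1.
From E = E° − (0.0592/n) log Q: log Q = (E° − E)·n/0.0592 = (+0.09 − (+0.014))·2/0.0592 = 2.5676.
So 1·log[Ni²⁺] = 2·log(1.9) − log Q = 0.5575 − (2.5676) = -2.0101; [Ni²⁺] = 10^(-2.0101) ≈ 0.0098 M.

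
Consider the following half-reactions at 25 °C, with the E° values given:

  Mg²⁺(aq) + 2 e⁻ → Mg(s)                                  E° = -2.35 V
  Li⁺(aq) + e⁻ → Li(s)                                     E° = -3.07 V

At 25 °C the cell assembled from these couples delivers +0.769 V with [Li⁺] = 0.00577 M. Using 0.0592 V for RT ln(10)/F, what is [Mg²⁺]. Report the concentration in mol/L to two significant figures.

Mg²⁺/Mg is the cathode, Li⁺/Li the anode: E°cell = +0.72 V, n = 2.
Overall reaction: Mg²⁺(aq) + 2 Li(s) → Mg(s) + 2 Li⁺(aq); Q = [Li⁺]^2/[Mg²⁺]^1.
From E = E° − (0.0592/n) log Q: log Q = (E° − E)·n/0.0592 = (+0.72 − (+0.769))·2/0.0592 = -1.6554.
So 1·log[Mg²⁺] = 2·log(0.00577) − log Q = -4.4776 − (-1.6554) = -2.8222; [Mg²⁺] = 10^(-2.8222) ≈ 0.0015 M.

0.0015 M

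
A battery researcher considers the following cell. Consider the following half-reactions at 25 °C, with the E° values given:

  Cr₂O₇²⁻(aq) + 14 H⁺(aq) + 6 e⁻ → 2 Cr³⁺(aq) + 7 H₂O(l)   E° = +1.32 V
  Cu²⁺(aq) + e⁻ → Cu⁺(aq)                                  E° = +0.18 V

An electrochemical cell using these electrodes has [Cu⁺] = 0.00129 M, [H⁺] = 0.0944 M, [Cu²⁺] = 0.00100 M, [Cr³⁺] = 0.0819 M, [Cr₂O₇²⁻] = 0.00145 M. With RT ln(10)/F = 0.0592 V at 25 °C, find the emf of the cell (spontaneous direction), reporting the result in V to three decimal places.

+0.998 V

Cr₂O₇²⁻/Cr³⁺ is the cathode (higher E°), Cu²⁺/Cu⁺ the anode: E°cell = +1.32 − (+0.18) = +1.14 V, n = 6.
Overall: Cr₂O₇²⁻(aq) + 14 H⁺(aq) + 6 Cu⁺(aq) → 2 Cr³⁺(aq) + 7 H₂O(l) + 6 Cu²⁺(aq)
Q = [Cr³⁺]^2·[Cu²⁺]^6 / ([Cr₂O₇²⁻]·[H⁺]^14·[Cu⁺]^6); log Q = 14.352.
E = E° − (0.0592/n) log Q = +1.14 − (0.0592/6)(14.352) = +0.998 V.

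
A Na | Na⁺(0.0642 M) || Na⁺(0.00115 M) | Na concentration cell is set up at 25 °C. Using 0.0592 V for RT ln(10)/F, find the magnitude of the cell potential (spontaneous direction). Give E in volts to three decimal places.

+0.103 V

For a concentration cell E°cell = 0. The 0.0642 M side is the cathode (reduction is favoured where [Na⁺] is higher).
With n = 1, E = −(0.0592/1) log([Na⁺]ₐₙ/[Na⁺]꜀ₐₜ) = −(0.0592/1) log(0.00115/0.0642) = −(0.0592/1)(-1.747) = +0.103 V.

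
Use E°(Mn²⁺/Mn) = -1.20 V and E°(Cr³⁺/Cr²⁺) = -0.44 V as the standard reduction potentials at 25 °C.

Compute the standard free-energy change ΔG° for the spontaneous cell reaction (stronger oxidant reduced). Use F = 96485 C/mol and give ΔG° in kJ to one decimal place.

-146.7 kJ

Cr³⁺/Cr²⁺ (E° = -0.44 V) is the cathode; Mn²⁺/Mn (E° = -1.20 V) is the anode, so E°cell = +0.76 V.
Balancing electrons gives n = 2 (lcm of 1 and 2).
ΔG° = −nFE° = −(2)(96485)(+0.76) = -146,657 J = -146.7 kJ.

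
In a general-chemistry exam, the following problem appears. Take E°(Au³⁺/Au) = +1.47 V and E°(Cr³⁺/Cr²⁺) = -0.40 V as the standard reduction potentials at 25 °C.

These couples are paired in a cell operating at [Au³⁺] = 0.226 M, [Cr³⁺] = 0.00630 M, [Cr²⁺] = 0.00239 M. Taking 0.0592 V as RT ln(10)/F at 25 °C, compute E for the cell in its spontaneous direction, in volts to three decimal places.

Au³⁺/Au is the cathode (higher E°), Cr³⁺/Cr²⁺ the anode: E°cell = +1.47 − (-0.40) = +1.87 V, n = 3.
Overall: Au³⁺(aq) + 3 Cr²⁺(aq) → Au(s) + 3 Cr³⁺(aq)
Q = [Cr³⁺]^3 / ([Au³⁺]·[Cr²⁺]^3); log Q = 1.909.
E = E° − (0.0592/n) log Q = +1.87 − (0.0592/3)(1.909) = +1.832 V.

+1.832 V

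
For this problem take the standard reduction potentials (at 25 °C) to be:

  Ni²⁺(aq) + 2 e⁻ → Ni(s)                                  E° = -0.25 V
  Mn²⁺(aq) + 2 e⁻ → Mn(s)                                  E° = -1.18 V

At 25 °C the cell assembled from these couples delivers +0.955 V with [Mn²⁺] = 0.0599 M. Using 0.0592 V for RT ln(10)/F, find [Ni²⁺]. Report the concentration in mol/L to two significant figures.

0.42 M

Ni²⁺/Ni is the cathode, Mn²⁺/Mn the anode: E°cell = +0.93 V, n = 2.
Overall reaction: Ni²⁺(aq) + Mn(s) → Ni(s) + Mn²⁺(aq); Q = [Mn²⁺]^1/[Ni²⁺]^1.
From E = E° − (0.0592/n) log Q: log Q = (E° − E)·n/0.0592 = (+0.93 − (+0.955))·2/0.0592 = -0.8446.
So 1·log[Ni²⁺] = 1·log(0.0599) − log Q = -1.2226 − (-0.8446) = -0.3780; [Ni²⁺] = 10^(-0.3780) ≈ 0.42 M.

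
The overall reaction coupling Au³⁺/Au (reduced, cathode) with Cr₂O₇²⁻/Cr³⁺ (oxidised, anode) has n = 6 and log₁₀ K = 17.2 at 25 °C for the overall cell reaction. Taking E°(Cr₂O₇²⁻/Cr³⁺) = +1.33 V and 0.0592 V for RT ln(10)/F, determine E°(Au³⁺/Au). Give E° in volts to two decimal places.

+1.50 V

E°cell = (0.0592/n)·log K = (0.0592/6)(17.2) = +0.170 V.
Since Au³⁺/Au is the cathode and Cr₂O₇²⁻/Cr³⁺ the anode, E°cell = E°(Au³⁺/Au) − E°(Cr₂O₇²⁻/Cr³⁺).
So E°(Au³⁺/Au) = E°cell + E°(Cr₂O₇²⁻/Cr³⁺) = +0.170 + (+1.33) = +1.50 V.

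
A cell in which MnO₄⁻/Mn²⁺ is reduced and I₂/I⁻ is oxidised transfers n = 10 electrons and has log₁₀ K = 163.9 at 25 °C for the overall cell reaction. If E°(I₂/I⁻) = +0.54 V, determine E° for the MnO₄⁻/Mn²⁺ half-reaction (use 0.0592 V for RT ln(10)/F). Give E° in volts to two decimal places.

+1.51 V

E°cell = (0.0592/n)·log K = (0.0592/10)(163.9) = +0.970 V.
Since MnO₄⁻/Mn²⁺ is the cathode and I₂/I⁻ the anode, E°cell = E°(MnO₄⁻/Mn²⁺) − E°(I₂/I⁻).
So E°(MnO₄⁻/Mn²⁺) = E°cell + E°(I₂/I⁻) = +0.970 + (+0.54) = +1.51 V.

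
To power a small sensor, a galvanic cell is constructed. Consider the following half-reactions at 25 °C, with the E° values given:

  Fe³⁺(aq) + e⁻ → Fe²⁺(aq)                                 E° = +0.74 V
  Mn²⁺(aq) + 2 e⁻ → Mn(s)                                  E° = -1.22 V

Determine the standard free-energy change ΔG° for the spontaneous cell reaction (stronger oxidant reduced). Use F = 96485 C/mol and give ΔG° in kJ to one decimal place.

-378.2 kJ

Fe³⁺/Fe²⁺ (E° = +0.74 V) is the cathode; Mn²⁺/Mn (E° = -1.22 V) is the anode, so E°cell = +1.96 V.
Balancing electrons gives n = 2 (lcm of 1 and 2).
ΔG° = −nFE° = −(2)(96485)(+1.96) = -378,221 J = -378.2 kJ.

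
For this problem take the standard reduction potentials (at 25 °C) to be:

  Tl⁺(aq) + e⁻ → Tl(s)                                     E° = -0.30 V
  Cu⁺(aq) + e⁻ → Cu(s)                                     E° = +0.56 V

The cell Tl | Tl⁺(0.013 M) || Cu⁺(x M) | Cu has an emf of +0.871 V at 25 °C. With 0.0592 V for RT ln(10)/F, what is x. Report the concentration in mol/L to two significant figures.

0.020 M

Cu⁺/Cu is the cathode, Tl⁺/Tl the anode: E°cell = +0.86 V, n = 1.
Overall reaction: Cu⁺(aq) + Tl(s) → Cu(s) + Tl⁺(aq); Q = [Tl⁺]^1/[Cu⁺]^1.
From E = E° − (0.0592/n) log Q: log Q = (E° − E)·n/0.0592 = (+0.86 − (+0.871))·1/0.0592 = -0.1858.
So 1·log[Cu⁺] = 1·log(0.013) − log Q = -1.8861 − (-0.1858) = -1.7003; [Cu⁺] = 10^(-1.7003) ≈ 0.020 M.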